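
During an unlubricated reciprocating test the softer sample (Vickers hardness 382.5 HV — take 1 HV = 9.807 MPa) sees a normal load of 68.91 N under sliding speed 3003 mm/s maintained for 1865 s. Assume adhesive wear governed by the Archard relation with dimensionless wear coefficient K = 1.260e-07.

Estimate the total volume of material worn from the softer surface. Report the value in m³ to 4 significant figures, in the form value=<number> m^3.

The intermediates appear rounded. The algebra holds full precision; a single final rounding to four significant digits.
Sliding speed v = 3003 mm/s = 3.003 m/s. Total distance L = v·t = 3.003 m/s × 1865 s = 5601 m.
Hardness H = 382.5 HV × 9.807 MPa/HV = 3751 MPa = 3.751e+09 Pa.
SI base units throughout: W = 68.91 N, H = 3.751e+09 Pa, K = 1.260e-07.
Archard volume V = K·W·L/H = 1.260e-07 · 68.91 · 5601 / 3.751e+09 = 1.296e-11 m³.

value=1.296e-11 m^3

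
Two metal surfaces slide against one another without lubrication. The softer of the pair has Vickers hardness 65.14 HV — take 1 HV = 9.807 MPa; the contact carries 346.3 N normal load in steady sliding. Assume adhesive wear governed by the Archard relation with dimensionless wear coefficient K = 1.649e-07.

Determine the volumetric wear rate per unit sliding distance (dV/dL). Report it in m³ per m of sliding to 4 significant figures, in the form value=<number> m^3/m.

value=8.939e-14 m^3/m

Intermediates appear rounded, and all working math keeps full precision; rounded once at the end: four significant digits.
Convert: Hardness H = 65.14 HV × 9.807 MPa/HV = 638.8 MPa = 6.388e+08 Pa.
In SI base units: W = 346.3 N, H = 6.388e+08 Pa, K = 1.649e-07.
Volumetric rate dV/dL = K·W/H (no L dependence): 1.649e-07 · 346.3 / 6.388e+08 = 8.939e-14 m³/m.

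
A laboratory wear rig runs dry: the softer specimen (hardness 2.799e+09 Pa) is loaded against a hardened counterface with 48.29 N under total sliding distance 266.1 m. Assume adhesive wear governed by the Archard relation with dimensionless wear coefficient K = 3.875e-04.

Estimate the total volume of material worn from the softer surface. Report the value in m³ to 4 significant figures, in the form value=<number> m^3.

The intermediates are printed rounded — all arithmetic holds exact precision, and rounded once at the end to 4 significant digits.
Restated in SI base units: W = 48.29 N, H = 2.799e+09 Pa, K = 3.875e-04.
By Archard's law, V = K·W·L/H = 3.875e-04 · 48.29 · 266.1 / 2.799e+09 = 1.779e-09 m³.

value=1.779e-09 m^3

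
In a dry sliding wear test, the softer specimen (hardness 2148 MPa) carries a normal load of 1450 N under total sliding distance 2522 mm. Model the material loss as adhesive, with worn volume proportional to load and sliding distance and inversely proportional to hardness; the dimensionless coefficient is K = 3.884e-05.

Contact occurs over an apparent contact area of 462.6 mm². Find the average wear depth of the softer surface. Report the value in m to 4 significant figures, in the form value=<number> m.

value=1.429e-07 m

Every step holds full precision; displayed values are rounded, and one final rounding: four significant digits.
Convert: Path length L = 2522 mm = 2.522 m.
Convert: Hardness H = 2148 MPa = 2.148e+09 Pa.
Convert: Contact area A = 462.6 mm² = 4.626e-04 m².
In SI base units: W = 1450 N, H = 2.148e+09 Pa, K = 3.884e-05.
Archard volume V = K·W·L/H = 3.884e-05 · 1450 · 2.522 / 2.148e+09 = 6.612e-11 m³.
Mean wear depth h = V/A = 6.612e-11 / 4.626e-04 = 1.429e-07 m.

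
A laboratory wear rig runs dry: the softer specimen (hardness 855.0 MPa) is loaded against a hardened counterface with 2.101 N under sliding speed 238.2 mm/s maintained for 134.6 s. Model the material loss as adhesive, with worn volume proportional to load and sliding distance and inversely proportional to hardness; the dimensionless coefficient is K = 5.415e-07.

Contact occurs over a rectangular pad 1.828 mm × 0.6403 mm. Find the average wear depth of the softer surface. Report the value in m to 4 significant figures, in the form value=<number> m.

Intermediate values are displayed rounded; all arithmetic maintains full precision, and a single final rounding to 4 significant digits.
Convert: Sliding speed v = 238.2 mm/s = 0.2382 m/s. The distance L = v·t = 0.2382 m/s × 134.6 s = 32.06 m.
Convert: Hardness H = 855.0 MPa = 8.550e+08 Pa.
Convert: Pad sides 1.828 mm × 0.6403 mm = 1.828e-03 m × 6.403e-04 m. Contact area A = 1.828e-03 m × 6.403e-04 m = 1.170e-06 m².
In SI base units, W = 2.101 N, H = 8.550e+08 Pa, K = 5.415e-07.
Archard volume V = K·W·L/H = 5.415e-07 · 2.101 · 32.06 / 8.550e+08 = 4.266e-14 m³.
Wear depth h = V/A = 4.266e-14 / 1.170e-06 = 3.645e-08 m.

value=3.645e-08 m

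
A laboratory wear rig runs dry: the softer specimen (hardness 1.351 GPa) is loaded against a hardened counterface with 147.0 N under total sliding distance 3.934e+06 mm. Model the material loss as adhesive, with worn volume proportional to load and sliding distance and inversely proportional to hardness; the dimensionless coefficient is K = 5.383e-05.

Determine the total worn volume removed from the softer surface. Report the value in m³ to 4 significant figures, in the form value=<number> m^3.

value=2.304e-08 m^3

Every step holds full precision — intermediates appear rounded; one last rounding to four significant figures.
Convert: Distance covered L = 3.934e+06 mm = 3934 m.
Convert: Hardness H = 1.351 GPa = 1.351e+09 Pa.
Collected in SI base units: W = 147.0 N, H = 1.351e+09 Pa, K = 5.383e-05.
The Archard volume V = K·W·L/H = 5.383e-05 · 147.0 · 3934 / 1.351e+09 = 2.304e-08 m³.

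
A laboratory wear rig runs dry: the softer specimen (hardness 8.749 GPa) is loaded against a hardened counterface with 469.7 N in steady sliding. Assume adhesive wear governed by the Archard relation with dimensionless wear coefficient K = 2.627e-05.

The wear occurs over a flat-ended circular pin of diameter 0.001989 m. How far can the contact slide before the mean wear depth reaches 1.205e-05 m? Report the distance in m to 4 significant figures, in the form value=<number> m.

value=26.55 m

The algebra keeps exact precision. Intermediates are printed rounded — one last rounding: four significant digits.
Hardness H = 8.749 GPa = 8.749e+09 Pa.
Contact area A = π·d²/4 = π·(0.001989 m)²/4 = 3.107e-06 m².
In SI base units, W = 469.7 N, H = 8.749e+09 Pa, K = 2.627e-05.
Volume at the limit: V_lim = h_lim·A = 1.205e-05 · 3.107e-06 = 3.744e-11 m³.
Life L = V_lim·H/(K·W) = 3.744e-11 · 8.749e+09 / (2.627e-05 · 469.7) = 26.55 m.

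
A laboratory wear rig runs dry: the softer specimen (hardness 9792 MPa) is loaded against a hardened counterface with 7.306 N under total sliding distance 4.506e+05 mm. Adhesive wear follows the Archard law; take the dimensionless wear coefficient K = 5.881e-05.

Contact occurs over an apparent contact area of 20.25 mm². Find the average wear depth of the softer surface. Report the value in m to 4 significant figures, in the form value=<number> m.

value=9.764e-07 m

Intermediate values are displayed rounded; the algebra maintains full float precision — one final rounding: 4 significant digits.
Convert: The distance L = 4.506e+05 mm = 450.6 m.
Convert: Hardness H = 9792 MPa = 9.792e+09 Pa.
Convert: Contact area A = 20.25 mm² = 2.025e-05 m².
Restated in SI base units: W = 7.306 N, H = 9.792e+09 Pa, K = 5.881e-05.
Worn volume V = K·W·L/H = 5.881e-05 · 7.306 · 450.6 / 9.792e+09 = 1.977e-11 m³.
Average depth h = V/A = 1.977e-11 / 2.025e-05 = 9.764e-07 m.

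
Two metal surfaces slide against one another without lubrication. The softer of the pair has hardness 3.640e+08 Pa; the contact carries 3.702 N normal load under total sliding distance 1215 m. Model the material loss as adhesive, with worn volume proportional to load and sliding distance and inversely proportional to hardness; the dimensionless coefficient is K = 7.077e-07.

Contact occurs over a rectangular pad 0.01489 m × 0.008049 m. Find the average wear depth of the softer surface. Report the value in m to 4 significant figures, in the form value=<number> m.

Quoted intermediates are rounded — all working math holds full float precision. Rounded once at the end: 4 significant digits.
Contact area A = 0.01489 m × 0.008049 m = 1.198e-04 m².
Collected in SI base units: W = 3.702 N, H = 3.640e+08 Pa, K = 7.077e-07.
Apply Archard: V = K·W·L/H = 7.077e-07 · 3.702 · 1215 / 3.640e+08 = 8.745e-12 m³.
Depth of wear h = V/A = 8.745e-12 / 1.198e-04 = 7.297e-08 m.

value=7.297e-08 m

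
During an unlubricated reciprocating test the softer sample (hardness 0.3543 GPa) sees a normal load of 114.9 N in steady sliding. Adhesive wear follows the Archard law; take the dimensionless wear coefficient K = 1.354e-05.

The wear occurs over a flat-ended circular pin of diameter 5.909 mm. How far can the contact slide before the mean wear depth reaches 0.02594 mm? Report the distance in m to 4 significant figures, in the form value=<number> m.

The intermediates are displayed rounded. Every step runs at full precision — one final rounding to four significant figures.
Hardness H = 0.3543 GPa = 3.543e+08 Pa.
Pin diameter d = 5.909 mm = 0.005909 m. Contact area A = π·d²/4 = π·(0.005909 m)²/4 = 2.742e-05 m².
Depth limit h_lim = 0.02594 mm = 2.594e-05 m.
Restated in SI base units: W = 114.9 N, H = 3.543e+08 Pa, K = 1.354e-05.
Wearable volume V_lim = h_lim·A = 2.594e-05 · 2.742e-05 = 7.114e-10 m³.
Inverting, life L = V_lim·H/(K·W) = 7.114e-10 · 3.543e+08 / (1.354e-05 · 114.9) = 162.0 m.

value=162.0 m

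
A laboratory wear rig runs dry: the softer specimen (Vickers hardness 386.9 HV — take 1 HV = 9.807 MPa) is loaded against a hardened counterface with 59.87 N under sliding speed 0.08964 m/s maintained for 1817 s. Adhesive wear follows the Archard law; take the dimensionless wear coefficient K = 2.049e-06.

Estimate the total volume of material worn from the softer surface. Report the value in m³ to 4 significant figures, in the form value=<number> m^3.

Intermediates appear rounded. The algebra maintains full precision; one final rounding: four significant figures.
Convert: Sliding distance L = v·t = 0.08964 m/s × 1817 s = 162.9 m.
Convert: Hardness H = 386.9 HV × 9.807 MPa/HV = 3794 MPa = 3.794e+09 Pa.
Working in SI base units: W = 59.87 N, H = 3.794e+09 Pa, K = 2.049e-06.
Volume removed: V = K·W·L/H = 2.049e-06 · 59.87 · 162.9 / 3.794e+09 = 5.266e-12 m³.

value=5.266e-12 m^3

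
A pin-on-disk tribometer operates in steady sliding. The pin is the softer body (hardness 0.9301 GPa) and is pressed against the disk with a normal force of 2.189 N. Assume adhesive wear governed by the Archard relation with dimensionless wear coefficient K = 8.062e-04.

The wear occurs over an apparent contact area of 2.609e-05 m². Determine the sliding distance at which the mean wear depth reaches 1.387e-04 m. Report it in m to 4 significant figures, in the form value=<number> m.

Each operation runs at full float precision, and shown intermediates are rounded, and rounded just once, at four significant digits.
Hardness H = 0.9301 GPa = 9.301e+08 Pa.
In SI base units: W = 2.189 N, H = 9.301e+08 Pa, K = 8.062e-04.
Allowed volume V_lim = h_lim·A = 1.387e-04 · 2.609e-05 = 3.619e-09 m³.
Inverting, life L = V_lim·H/(K·W) = 3.619e-09 · 9.301e+08 / (8.062e-04 · 2.189) = 1907 m.

value=1907 m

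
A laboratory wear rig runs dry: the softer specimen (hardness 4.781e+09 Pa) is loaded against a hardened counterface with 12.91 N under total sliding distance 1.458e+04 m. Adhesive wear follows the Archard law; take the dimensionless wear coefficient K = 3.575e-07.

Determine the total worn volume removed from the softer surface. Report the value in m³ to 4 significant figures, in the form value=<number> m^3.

The intermediates are shown rounded — all working math keeps full precision; rounded just once: four significant figures.
SI base units throughout: W = 12.91 N, H = 4.781e+09 Pa, K = 3.575e-07.
Wear volume V = K·W·L/H = 3.575e-07 · 12.91 · 1.458e+04 / 4.781e+09 = 1.407e-11 m³.

value=1.407e-11 m^3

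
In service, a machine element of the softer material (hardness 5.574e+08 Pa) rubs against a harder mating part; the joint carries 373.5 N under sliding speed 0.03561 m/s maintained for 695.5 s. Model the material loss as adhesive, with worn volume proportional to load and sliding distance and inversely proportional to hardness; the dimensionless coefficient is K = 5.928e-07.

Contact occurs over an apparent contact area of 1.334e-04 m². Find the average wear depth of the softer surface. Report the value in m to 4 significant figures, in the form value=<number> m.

Intermediates are displayed rounded. The computation keeps full precision — rounded once at the end to four significant digits.
Convert: Sliding distance L = v·t = 0.03561 m/s × 695.5 s = 24.77 m.
Expressed in SI base units: W = 373.5 N, H = 5.574e+08 Pa, K = 5.928e-07.
Worn volume V = K·W·L/H = 5.928e-07 · 373.5 · 24.77 / 5.574e+08 = 9.838e-12 m³.
Depth of wear h = V/A = 9.838e-12 / 1.334e-04 = 7.375e-08 m.

value=7.375e-08 m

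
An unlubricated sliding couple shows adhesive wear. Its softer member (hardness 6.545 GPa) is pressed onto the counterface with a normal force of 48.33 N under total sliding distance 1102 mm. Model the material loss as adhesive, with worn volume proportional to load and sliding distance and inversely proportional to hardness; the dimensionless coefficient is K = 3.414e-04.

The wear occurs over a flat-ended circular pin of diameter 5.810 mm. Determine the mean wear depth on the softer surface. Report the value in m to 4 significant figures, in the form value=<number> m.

value=1.048e-07 m

All arithmetic keeps full float precision. The intermediates are printed rounded; a lone final rounding, at 4 significant figures.
Distance L = 1102 mm = 1.102 m.
Hardness H = 6.545 GPa = 6.545e+09 Pa.
Pin diameter d = 5.810 mm = 0.005810 m. Contact area A = π·d²/4 = π·(0.005810 m)²/4 = 2.651e-05 m².
Restated in SI base units: W = 48.33 N, H = 6.545e+09 Pa, K = 3.414e-04.
Worn volume V = K·W·L/H = 3.414e-04 · 48.33 · 1.102 / 6.545e+09 = 2.778e-12 m³.
Wear depth h = V/A = 2.778e-12 / 2.651e-05 = 1.048e-07 m.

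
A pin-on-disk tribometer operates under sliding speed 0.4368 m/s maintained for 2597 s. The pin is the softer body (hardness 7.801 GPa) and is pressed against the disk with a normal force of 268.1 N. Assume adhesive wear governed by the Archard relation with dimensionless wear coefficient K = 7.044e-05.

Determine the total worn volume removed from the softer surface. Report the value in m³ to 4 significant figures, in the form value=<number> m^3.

The computation runs at full precision — intermediate values are shown rounded — a lone final rounding: four significant figures.
The distance L = v·t = 0.4368 m/s × 2597 s = 1134 m.
Hardness H = 7.801 GPa = 7.801e+09 Pa.
Restated in SI base units: W = 268.1 N, H = 7.801e+09 Pa, K = 7.044e-05.
Worn volume V = K·W·L/H = 7.044e-05 · 268.1 · 1134 / 7.801e+09 = 2.746e-09 m³.

value=2.746e-09 m^3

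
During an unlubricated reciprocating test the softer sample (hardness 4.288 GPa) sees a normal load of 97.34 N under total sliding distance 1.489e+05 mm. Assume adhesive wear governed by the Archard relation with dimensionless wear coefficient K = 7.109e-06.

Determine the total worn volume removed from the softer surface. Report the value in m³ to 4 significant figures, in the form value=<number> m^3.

The algebra runs at exact precision, and displayed values are rounded — one last rounding to 4 significant figures.
Convert: Path length L = 1.489e+05 mm = 148.9 m.
Convert: Hardness H = 4.288 GPa = 4.288e+09 Pa.
In SI base units: W = 97.34 N, H = 4.288e+09 Pa, K = 7.109e-06.
The Archard volume V = K·W·L/H = 7.109e-06 · 97.34 · 148.9 / 4.288e+09 = 2.403e-11 m³.

value=2.403e-11 m^3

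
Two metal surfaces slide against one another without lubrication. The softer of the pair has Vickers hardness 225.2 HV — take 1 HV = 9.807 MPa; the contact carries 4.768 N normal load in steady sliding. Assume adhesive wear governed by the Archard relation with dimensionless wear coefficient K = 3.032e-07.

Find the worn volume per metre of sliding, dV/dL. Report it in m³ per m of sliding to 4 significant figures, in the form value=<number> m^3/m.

value=6.546e-16 m^3/m

All arithmetic holds exact precision — intermediates appear rounded — one final rounding: 4 significant figures.
Hardness H = 225.2 HV × 9.807 MPa/HV = 2209 MPa = 2.209e+09 Pa.
Restated in SI base units: W = 4.768 N, H = 2.209e+09 Pa, K = 3.032e-07.
Sliding wear rate dV/dL = K·W/H: 3.032e-07 · 4.768 / 2.209e+09 = 6.546e-16 m³/m.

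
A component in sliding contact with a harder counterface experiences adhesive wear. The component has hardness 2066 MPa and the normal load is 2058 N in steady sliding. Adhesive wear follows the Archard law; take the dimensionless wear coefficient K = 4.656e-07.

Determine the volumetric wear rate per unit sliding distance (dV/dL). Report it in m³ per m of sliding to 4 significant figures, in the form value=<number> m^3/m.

The computation runs at full precision. Intermediate values appear rounded; rounded just once to 4 significant digits.
Convert: Hardness H = 2066 MPa = 2.066e+09 Pa.
Working in SI base units: W = 2058 N, H = 2.066e+09 Pa, K = 4.656e-07.
Sliding wear rate dV/dL = K·W/H, per unit distance: 4.656e-07 · 2058 / 2.066e+09 = 4.638e-13 m³/m.

value=4.638e-13 m^3/m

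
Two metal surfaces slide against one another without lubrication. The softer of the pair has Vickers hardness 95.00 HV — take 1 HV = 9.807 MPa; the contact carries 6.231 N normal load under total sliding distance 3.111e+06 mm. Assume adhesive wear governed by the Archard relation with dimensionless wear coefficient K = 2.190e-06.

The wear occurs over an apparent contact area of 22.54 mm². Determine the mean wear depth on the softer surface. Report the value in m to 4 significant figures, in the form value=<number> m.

value=2.022e-06 m

Each operation holds full float precision; the intermediates are displayed rounded, and one final rounding, at four significant figures.
Path length L = 3.111e+06 mm = 3111 m.
Hardness H = 95.00 HV × 9.807 MPa/HV = 931.7 MPa = 9.317e+08 Pa.
Contact area A = 22.54 mm² = 2.254e-05 m².
As SI base values: W = 6.231 N, H = 9.317e+08 Pa, K = 2.190e-06.
Wear volume V = K·W·L/H = 2.190e-06 · 6.231 · 3111 / 9.317e+08 = 4.557e-11 m³.
Wear depth h = V/A = 4.557e-11 / 2.254e-05 = 2.022e-06 m.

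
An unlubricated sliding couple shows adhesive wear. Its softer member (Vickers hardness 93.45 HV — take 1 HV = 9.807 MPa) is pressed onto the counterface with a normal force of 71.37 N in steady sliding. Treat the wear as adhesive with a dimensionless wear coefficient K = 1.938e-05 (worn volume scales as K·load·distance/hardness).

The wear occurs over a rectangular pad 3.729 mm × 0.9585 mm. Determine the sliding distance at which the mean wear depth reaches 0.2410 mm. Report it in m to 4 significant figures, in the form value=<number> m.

value=570.8 m

Intermediates appear rounded; each operation keeps exact precision, and rounded once at the end, at 4 significant figures.
Hardness H = 93.45 HV × 9.807 MPa/HV = 916.5 MPa = 9.165e+08 Pa.
Pad sides 3.729 mm × 0.9585 mm = 3.729e-03 m × 9.585e-04 m. Contact area A = 3.729e-03 m × 9.585e-04 m = 3.574e-06 m².
Depth limit h_lim = 0.2410 mm = 2.410e-04 m.
SI base units throughout: W = 71.37 N, H = 9.165e+08 Pa, K = 1.938e-05.
Permissible volume V_lim = h_lim·A = 2.410e-04 · 3.574e-06 = 8.614e-10 m³.
Inverting, life L = V_lim·H/(K·W) = 8.614e-10 · 9.165e+08 / (1.938e-05 · 71.37) = 570.8 m.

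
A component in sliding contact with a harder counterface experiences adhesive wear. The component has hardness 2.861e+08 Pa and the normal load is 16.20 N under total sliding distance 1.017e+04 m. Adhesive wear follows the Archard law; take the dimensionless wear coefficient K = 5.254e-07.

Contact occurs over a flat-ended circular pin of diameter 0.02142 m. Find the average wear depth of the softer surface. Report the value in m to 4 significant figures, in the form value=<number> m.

The computation holds exact precision, and the intermediates are displayed rounded — rounded once at the end, at four significant digits.
Convert: Contact area A = π·d²/4 = π·(0.02142 m)²/4 = 3.604e-04 m².
Working in SI base units: W = 16.20 N, H = 2.861e+08 Pa, K = 5.254e-07.
Wear volume V = K·W·L/H = 5.254e-07 · 16.20 · 1.017e+04 / 2.861e+08 = 3.026e-10 m³.
Mean wear depth h = V/A = 3.026e-10 / 3.604e-04 = 8.396e-07 m.

value=8.396e-07 m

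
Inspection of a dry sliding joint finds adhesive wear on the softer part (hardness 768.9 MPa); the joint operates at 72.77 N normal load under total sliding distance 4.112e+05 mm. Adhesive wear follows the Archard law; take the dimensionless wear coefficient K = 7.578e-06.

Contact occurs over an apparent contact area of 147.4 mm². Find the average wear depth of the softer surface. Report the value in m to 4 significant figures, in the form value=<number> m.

The intermediates are printed rounded — the algebra maintains full float precision — a single final rounding, at 4 significant figures.
Path length L = 4.112e+05 mm = 411.2 m.
Hardness H = 768.9 MPa = 7.689e+08 Pa.
Contact area A = 147.4 mm² = 1.474e-04 m².
Working in SI base units: W = 72.77 N, H = 7.689e+08 Pa, K = 7.578e-06.
Worn volume V = K·W·L/H = 7.578e-06 · 72.77 · 411.2 / 7.689e+08 = 2.949e-10 m³.
Depth h = V/A = 2.949e-10 / 1.474e-04 = 2.001e-06 m.

value=2.001e-06 m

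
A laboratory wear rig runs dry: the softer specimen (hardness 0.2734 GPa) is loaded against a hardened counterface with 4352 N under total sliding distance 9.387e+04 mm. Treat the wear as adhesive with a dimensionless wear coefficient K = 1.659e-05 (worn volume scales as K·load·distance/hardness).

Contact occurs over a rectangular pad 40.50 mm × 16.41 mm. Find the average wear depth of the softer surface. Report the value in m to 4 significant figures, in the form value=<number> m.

value=3.730e-05 m

The intermediates are shown rounded — all arithmetic holds full precision. Rounded just once: four significant digits.
Convert: Distance L = 9.387e+04 mm = 93.87 m.
Convert: Hardness H = 0.2734 GPa = 2.734e+08 Pa.
Convert: Pad sides 40.50 mm × 16.41 mm = 0.04050 m × 0.01641 m. Contact area A = 0.04050 m × 0.01641 m = 6.646e-04 m².
Expressed in SI base units: W = 4352 N, H = 2.734e+08 Pa, K = 1.659e-05.
Archard relation: V = K·W·L/H = 1.659e-05 · 4352 · 93.87 / 2.734e+08 = 2.479e-08 m³.
Mean wear depth h = V/A = 2.479e-08 / 6.646e-04 = 3.730e-05 m.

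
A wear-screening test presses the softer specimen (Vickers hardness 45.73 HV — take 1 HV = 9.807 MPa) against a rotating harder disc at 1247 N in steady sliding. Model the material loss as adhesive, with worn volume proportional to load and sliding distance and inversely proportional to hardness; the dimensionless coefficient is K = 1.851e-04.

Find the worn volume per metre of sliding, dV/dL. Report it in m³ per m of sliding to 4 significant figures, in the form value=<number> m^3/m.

The computation keeps exact precision, and intermediate values are displayed rounded. Rounded just once to four significant digits.
Hardness H = 45.73 HV × 9.807 MPa/HV = 448.5 MPa = 4.485e+08 Pa.
Collected in SI base units: W = 1247 N, H = 4.485e+08 Pa, K = 1.851e-04.
Sliding wear rate dV/dL = K·W/H, so: 1.851e-04 · 1247 / 4.485e+08 = 5.147e-10 m³/m.

value=5.147e-10 m^3/m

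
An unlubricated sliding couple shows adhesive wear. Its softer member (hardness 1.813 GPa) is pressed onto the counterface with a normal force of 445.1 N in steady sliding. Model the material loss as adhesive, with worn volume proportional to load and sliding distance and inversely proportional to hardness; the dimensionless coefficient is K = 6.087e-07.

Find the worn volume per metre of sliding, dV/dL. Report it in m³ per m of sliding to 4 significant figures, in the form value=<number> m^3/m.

value=1.494e-13 m^3/m

The computation maintains full precision, and the intermediates are printed rounded; rounded once at the end to 4 significant digits.
Convert: Hardness H = 1.813 GPa = 1.813e+09 Pa.
Restated in SI base units: W = 445.1 N, H = 1.813e+09 Pa, K = 6.087e-07.
Wear rate dV/dL = K·W/H — distance-free: 6.087e-07 · 445.1 / 1.813e+09 = 1.494e-13 m³/m.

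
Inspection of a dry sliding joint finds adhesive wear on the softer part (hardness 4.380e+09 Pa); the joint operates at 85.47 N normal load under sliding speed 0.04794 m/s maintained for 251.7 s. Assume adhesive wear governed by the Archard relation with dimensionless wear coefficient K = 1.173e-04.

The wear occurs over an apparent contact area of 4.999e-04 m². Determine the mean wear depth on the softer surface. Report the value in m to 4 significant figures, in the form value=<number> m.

value=5.525e-08 m

The algebra carries full float precision — intermediates are shown rounded, and one last rounding, at 4 significant figures.
Convert: Path length L = v·t = 0.04794 m/s × 251.7 s = 12.07 m.
Restated in SI base units: W = 85.47 N, H = 4.380e+09 Pa, K = 1.173e-04.
Archard relation: V = K·W·L/H = 1.173e-04 · 85.47 · 12.07 / 4.380e+09 = 2.762e-11 m³.
Depth of wear h = V/A = 2.762e-11 / 4.999e-04 = 5.525e-08 m.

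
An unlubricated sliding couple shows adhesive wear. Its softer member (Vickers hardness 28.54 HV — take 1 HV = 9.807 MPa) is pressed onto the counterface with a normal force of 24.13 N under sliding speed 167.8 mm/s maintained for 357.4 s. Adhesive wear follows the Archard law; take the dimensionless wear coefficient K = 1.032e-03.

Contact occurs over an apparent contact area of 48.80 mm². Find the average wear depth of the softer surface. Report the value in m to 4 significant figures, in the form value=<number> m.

Displayed values are rounded; all arithmetic keeps full precision, and one final rounding to 4 significant digits.
Sliding speed v = 167.8 mm/s = 0.1678 m/s. Distance L = v·t = 0.1678 m/s × 357.4 s = 59.97 m.
Hardness H = 28.54 HV × 9.807 MPa/HV = 279.9 MPa = 2.799e+08 Pa.
Contact area A = 48.80 mm² = 4.880e-05 m².
Restated in SI base units: W = 24.13 N, H = 2.799e+08 Pa, K = 1.032e-03.
Apply Archard: V = K·W·L/H = 1.032e-03 · 24.13 · 59.97 / 2.799e+08 = 5.336e-09 m³.
Depth h = V/A = 5.336e-09 / 4.880e-05 = 1.093e-04 m.

value=1.093e-04 m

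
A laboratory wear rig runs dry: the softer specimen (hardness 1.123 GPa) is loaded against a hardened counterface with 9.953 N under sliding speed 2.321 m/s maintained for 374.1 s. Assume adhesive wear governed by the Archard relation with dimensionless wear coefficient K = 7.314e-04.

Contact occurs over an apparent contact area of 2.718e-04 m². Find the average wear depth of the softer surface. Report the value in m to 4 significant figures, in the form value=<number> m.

Intermediate values are displayed rounded — all arithmetic maintains exact precision, and rounded once at the end, at 4 significant digits.
Sliding distance L = v·t = 2.321 m/s × 374.1 s = 868.3 m.
Hardness H = 1.123 GPa = 1.123e+09 Pa.
Working in SI base units: W = 9.953 N, H = 1.123e+09 Pa, K = 7.314e-04.
Wear volume V = K·W·L/H = 7.314e-04 · 9.953 · 868.3 / 1.123e+09 = 5.628e-09 m³.
Average depth h = V/A = 5.628e-09 / 2.718e-04 = 2.071e-05 m.

value=2.071e-05 m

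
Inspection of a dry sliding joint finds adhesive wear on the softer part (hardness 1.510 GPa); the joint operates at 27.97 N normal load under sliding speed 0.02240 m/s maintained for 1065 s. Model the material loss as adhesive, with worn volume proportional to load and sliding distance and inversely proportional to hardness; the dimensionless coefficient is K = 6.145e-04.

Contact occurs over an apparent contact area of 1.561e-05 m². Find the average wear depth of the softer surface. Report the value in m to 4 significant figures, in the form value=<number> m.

All working math maintains full precision, and shown intermediates are rounded. Rounded once at the end, at four significant digits.
Convert: Path length L = v·t = 0.02240 m/s × 1065 s = 23.86 m.
Convert: Hardness H = 1.510 GPa = 1.510e+09 Pa.
In SI base units: W = 27.97 N, H = 1.510e+09 Pa, K = 6.145e-04.
Apply Archard: V = K·W·L/H = 6.145e-04 · 27.97 · 23.86 / 1.510e+09 = 2.715e-10 m³.
Wear depth h = V/A = 2.715e-10 / 1.561e-05 = 1.740e-05 m.

value=1.740e-05 m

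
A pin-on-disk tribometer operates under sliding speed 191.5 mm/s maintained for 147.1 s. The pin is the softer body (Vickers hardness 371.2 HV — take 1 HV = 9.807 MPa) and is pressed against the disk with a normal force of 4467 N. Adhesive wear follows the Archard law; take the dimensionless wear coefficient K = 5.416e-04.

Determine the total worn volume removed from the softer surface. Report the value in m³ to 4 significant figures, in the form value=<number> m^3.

value=1.872e-08 m^3

The intermediates appear rounded, and each operation carries full float precision — one last rounding: four significant digits.
Convert: Sliding speed v = 191.5 mm/s = 0.1915 m/s. Total distance L = v·t = 0.1915 m/s × 147.1 s = 28.17 m.
Convert: Hardness H = 371.2 HV × 9.807 MPa/HV = 3640 MPa = 3.640e+09 Pa.
In SI base units: W = 4467 N, H = 3.640e+09 Pa, K = 5.416e-04.
Worn volume V = K·W·L/H = 5.416e-04 · 4467 · 28.17 / 3.640e+09 = 1.872e-08 m³.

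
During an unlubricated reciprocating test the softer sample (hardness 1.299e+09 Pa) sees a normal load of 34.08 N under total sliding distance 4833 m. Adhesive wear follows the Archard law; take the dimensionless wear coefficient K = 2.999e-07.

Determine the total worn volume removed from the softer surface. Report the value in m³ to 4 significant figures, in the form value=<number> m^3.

value=3.803e-11 m^3

The algebra maintains exact precision; displayed values are rounded — one last rounding, at 4 significant figures.
Restated in SI base units: W = 34.08 N, H = 1.299e+09 Pa, K = 2.999e-07.
Archard volume V = K·W·L/H = 2.999e-07 · 34.08 · 4833 / 1.299e+09 = 3.803e-11 m³.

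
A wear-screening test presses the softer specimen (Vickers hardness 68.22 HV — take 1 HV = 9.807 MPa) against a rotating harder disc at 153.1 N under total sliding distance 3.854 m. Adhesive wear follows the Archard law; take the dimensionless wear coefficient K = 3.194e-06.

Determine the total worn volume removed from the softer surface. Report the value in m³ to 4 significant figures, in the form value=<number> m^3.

value=2.817e-12 m^3

The algebra runs at full precision; displayed values are rounded; a single final rounding, at four significant digits.
Convert: Hardness H = 68.22 HV × 9.807 MPa/HV = 669.0 MPa = 6.690e+08 Pa.
Working in SI base units: W = 153.1 N, H = 6.690e+08 Pa, K = 3.194e-06.
By Archard's law, V = K·W·L/H = 3.194e-06 · 153.1 · 3.854 / 6.690e+08 = 2.817e-12 m³.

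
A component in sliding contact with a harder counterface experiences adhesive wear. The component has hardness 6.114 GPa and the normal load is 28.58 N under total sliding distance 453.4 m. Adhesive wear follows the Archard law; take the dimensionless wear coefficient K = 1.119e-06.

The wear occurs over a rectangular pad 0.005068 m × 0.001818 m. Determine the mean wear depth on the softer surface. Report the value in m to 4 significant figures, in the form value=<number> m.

Intermediates are shown rounded. Every step runs at full precision; one last rounding to 4 significant figures.
Hardness H = 6.114 GPa = 6.114e+09 Pa.
Contact area A = 0.005068 m × 0.001818 m = 9.214e-06 m².
Working in SI base units: W = 28.58 N, H = 6.114e+09 Pa, K = 1.119e-06.
Wear volume V = K·W·L/H = 1.119e-06 · 28.58 · 453.4 / 6.114e+09 = 2.372e-12 m³.
Wear depth h = V/A = 2.372e-12 / 9.214e-06 = 2.574e-07 m.

value=2.574e-07 m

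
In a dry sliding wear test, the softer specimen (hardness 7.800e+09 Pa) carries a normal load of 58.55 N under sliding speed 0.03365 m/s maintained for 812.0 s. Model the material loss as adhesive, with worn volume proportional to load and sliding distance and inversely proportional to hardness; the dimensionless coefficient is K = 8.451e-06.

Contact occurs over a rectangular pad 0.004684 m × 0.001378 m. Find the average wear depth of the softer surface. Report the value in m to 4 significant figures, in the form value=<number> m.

Shown intermediates are rounded; the computation maintains full float precision; a single final rounding, at 4 significant digits.
Distance L = v·t = 0.03365 m/s × 812.0 s = 27.32 m.
Contact area A = 0.004684 m × 0.001378 m = 6.455e-06 m².
Collected in SI base units: W = 58.55 N, H = 7.800e+09 Pa, K = 8.451e-06.
Archard volume V = K·W·L/H = 8.451e-06 · 58.55 · 27.32 / 7.800e+09 = 1.733e-12 m³.
Depth of wear h = V/A = 1.733e-12 / 6.455e-06 = 2.685e-07 m.

value=2.685e-07 m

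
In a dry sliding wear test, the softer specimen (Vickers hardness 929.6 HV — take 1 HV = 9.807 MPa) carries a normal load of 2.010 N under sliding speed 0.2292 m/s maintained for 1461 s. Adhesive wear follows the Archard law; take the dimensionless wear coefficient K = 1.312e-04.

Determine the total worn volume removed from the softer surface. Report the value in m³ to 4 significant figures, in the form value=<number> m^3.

Each operation holds exact precision, and shown intermediates are rounded; rounded once at the end, at four significant digits.
The distance L = v·t = 0.2292 m/s × 1461 s = 334.9 m.
Hardness H = 929.6 HV × 9.807 MPa/HV = 9117 MPa = 9.117e+09 Pa.
Collected in SI base units: W = 2.010 N, H = 9.117e+09 Pa, K = 1.312e-04.
Volume removed: V = K·W·L/H = 1.312e-04 · 2.010 · 334.9 / 9.117e+09 = 9.686e-12 m³.

value=9.686e-12 m^3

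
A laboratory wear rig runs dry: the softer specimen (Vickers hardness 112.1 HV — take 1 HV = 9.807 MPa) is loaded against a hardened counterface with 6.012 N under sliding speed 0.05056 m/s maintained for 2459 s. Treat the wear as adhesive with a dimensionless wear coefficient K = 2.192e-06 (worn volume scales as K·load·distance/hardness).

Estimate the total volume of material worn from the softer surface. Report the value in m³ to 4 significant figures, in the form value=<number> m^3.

value=1.490e-12 m^3

Every step holds exact precision — shown intermediates are rounded; one final rounding: 4 significant figures.
Convert: Distance L = v·t = 0.05056 m/s × 2459 s = 124.3 m.
Convert: Hardness H = 112.1 HV × 9.807 MPa/HV = 1099 MPa = 1.099e+09 Pa.
Expressed in SI base units: W = 6.012 N, H = 1.099e+09 Pa, K = 2.192e-06.
Worn volume V = K·W·L/H = 2.192e-06 · 6.012 · 124.3 / 1.099e+09 = 1.490e-12 m³.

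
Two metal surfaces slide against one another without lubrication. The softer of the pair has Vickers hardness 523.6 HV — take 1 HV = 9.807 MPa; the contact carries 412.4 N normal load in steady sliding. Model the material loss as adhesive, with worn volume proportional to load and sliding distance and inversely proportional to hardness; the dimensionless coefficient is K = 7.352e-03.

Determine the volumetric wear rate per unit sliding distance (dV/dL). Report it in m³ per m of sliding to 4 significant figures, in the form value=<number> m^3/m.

The computation keeps full float precision. Quoted intermediates are rounded; one last rounding, at 4 significant digits.
Hardness H = 523.6 HV × 9.807 MPa/HV = 5135 MPa = 5.135e+09 Pa.
In SI base units, W = 412.4 N, H = 5.135e+09 Pa, K = 7.352e-03.
Volumetric rate dV/dL = K·W/H: 7.352e-03 · 412.4 / 5.135e+09 = 5.905e-10 m³/m.

value=5.905e-10 m^3/m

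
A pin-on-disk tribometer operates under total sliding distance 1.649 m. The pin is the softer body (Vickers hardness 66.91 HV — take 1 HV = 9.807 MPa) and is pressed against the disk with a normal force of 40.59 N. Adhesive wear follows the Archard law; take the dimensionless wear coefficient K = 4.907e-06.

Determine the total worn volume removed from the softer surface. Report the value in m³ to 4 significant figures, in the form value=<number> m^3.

value=5.005e-13 m^3

Each operation maintains full float precision. Quoted intermediates are rounded, and a lone final rounding to four significant figures.
Convert: Hardness H = 66.91 HV × 9.807 MPa/HV = 656.2 MPa = 6.562e+08 Pa.
In SI base units: W = 40.59 N, H = 6.562e+08 Pa, K = 4.907e-06.
Archard volume V = K·W·L/H = 4.907e-06 · 40.59 · 1.649 / 6.562e+08 = 5.005e-13 m³.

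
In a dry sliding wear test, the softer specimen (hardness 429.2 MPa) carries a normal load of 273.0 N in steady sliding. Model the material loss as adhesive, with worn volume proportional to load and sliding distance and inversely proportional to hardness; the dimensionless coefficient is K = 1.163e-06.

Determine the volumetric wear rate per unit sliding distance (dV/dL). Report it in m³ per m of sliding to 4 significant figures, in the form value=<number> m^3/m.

Every step keeps exact precision, and intermediates appear rounded, and one last rounding to 4 significant figures.
Hardness H = 429.2 MPa = 4.292e+08 Pa.
Working in SI base units: W = 273.0 N, H = 4.292e+08 Pa, K = 1.163e-06.
Volumetric rate dV/dL = K·W/H: 1.163e-06 · 273.0 / 4.292e+08 = 7.397e-13 m³/m.

value=7.397e-13 m^3/m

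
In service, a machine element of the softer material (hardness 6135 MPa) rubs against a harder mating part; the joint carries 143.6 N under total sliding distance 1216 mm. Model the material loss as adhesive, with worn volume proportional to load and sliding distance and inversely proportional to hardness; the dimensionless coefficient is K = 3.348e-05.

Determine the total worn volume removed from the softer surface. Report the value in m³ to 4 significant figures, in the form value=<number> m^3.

value=9.529e-13 m^3

Printed values are rounded, and every step holds full float precision — a single final rounding to 4 significant digits.
Total distance L = 1216 mm = 1.216 m.
Hardness H = 6135 MPa = 6.135e+09 Pa.
Expressed in SI base units: W = 143.6 N, H = 6.135e+09 Pa, K = 3.348e-05.
The Archard volume V = K·W·L/H = 3.348e-05 · 143.6 · 1.216 / 6.135e+09 = 9.529e-13 m³.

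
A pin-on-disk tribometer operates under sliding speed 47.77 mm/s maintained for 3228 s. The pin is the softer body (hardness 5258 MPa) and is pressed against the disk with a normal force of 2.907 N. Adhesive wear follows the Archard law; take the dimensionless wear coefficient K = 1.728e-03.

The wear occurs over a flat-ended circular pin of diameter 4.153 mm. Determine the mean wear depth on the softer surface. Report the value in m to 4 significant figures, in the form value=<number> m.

value=1.088e-05 m

The computation carries full precision; printed values are rounded — a lone final rounding to four significant digits.
Convert: Sliding speed v = 47.77 mm/s = 0.04777 m/s. Sliding distance L = v·t = 0.04777 m/s × 3228 s = 154.2 m.
Convert: Hardness H = 5258 MPa = 5.258e+09 Pa.
Convert: Pin diameter d = 4.153 mm = 0.004153 m. Contact area A = π·d²/4 = π·(0.004153 m)²/4 = 1.355e-05 m².
Expressed in SI base units: W = 2.907 N, H = 5.258e+09 Pa, K = 1.728e-03.
Worn volume V = K·W·L/H = 1.728e-03 · 2.907 · 154.2 / 5.258e+09 = 1.473e-10 m³.
Average depth h = V/A = 1.473e-10 / 1.355e-05 = 1.088e-05 m.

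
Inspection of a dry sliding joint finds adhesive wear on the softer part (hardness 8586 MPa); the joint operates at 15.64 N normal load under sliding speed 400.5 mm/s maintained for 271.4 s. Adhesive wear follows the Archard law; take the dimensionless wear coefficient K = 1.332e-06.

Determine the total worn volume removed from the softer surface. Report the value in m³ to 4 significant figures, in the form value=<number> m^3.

Intermediate values appear rounded. All working math maintains exact precision. Rounded just once: four significant digits.
Convert: Sliding speed v = 400.5 mm/s = 0.4005 m/s. Sliding distance L = v·t = 0.4005 m/s × 271.4 s = 108.7 m.
Convert: Hardness H = 8586 MPa = 8.586e+09 Pa.
SI base units throughout: W = 15.64 N, H = 8.586e+09 Pa, K = 1.332e-06.
By Archard's law, V = K·W·L/H = 1.332e-06 · 15.64 · 108.7 / 8.586e+09 = 2.637e-13 m³.

value=2.637e-13 m^3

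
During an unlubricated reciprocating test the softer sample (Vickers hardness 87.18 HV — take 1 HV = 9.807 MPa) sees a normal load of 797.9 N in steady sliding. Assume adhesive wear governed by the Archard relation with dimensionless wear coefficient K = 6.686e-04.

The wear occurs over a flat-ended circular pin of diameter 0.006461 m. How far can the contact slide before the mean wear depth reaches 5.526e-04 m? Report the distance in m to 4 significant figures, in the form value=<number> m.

value=29.04 m

All working math runs at exact precision. Intermediates are displayed rounded. Rounded once at the end: four significant figures.
Hardness H = 87.18 HV × 9.807 MPa/HV = 855.0 MPa = 8.550e+08 Pa.
Contact area A = π·d²/4 = π·(0.006461 m)²/4 = 3.279e-05 m².
Collected in SI base units: W = 797.9 N, H = 8.550e+08 Pa, K = 6.686e-04.
Wearable volume V_lim = h_lim·A = 5.526e-04 · 3.279e-05 = 1.812e-08 m³.
So the life L = V_lim·H/(K·W) = 1.812e-08 · 8.550e+08 / (6.686e-04 · 797.9) = 29.04 m.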